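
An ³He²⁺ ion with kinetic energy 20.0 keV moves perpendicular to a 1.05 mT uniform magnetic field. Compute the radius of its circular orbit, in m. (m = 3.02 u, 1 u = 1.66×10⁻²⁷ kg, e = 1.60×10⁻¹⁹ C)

r ≈ 16.9 m

Convert the energy: K = 20.0 keV = 3.20×10^-15 J.
v = √(2K/m) = √(2·3.20×10^-15/5.01×10^-27) = 1.13×10^6 m/s.
r = mv/(qB) = (5.01×10^-27)(1.13×10^6) / [(2×1.60×10^-19)(1.05×10^-3)] = 16.9 m.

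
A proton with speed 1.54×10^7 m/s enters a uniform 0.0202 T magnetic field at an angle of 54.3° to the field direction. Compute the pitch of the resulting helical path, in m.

The velocity component along B is v∥ = v cos54.3° = 8.99×10^6 m/s.
The cyclotron period T = 2πm/(qB) = 3.25×10^-6 s is set by m, q, B alone.
Pitch = v∥·T = (8.99×10^6)(3.25×10^-6) = 29.2 m.

pitch ≈ 29.2 m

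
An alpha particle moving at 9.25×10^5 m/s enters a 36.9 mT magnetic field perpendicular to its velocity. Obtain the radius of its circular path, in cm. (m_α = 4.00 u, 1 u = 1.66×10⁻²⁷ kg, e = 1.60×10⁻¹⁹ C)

The magnetic force provides the centripetal force: qvB = mv²/r, so r = mv/(qB).
r = (6.64×10^-27 kg)(9.25×10^5 m/s) / [(2×1.60×10^-19 C)(0.0369 T)] = 0.520 m.

r ≈ 52.0 cm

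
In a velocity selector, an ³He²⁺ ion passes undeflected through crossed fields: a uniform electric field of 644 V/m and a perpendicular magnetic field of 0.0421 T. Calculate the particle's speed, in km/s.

v ≈ 15.3 km/s

For zero net force, qE = qvB, so v = E/B.
v = (644) / (0.0421) = 1.53×10^4 m/s.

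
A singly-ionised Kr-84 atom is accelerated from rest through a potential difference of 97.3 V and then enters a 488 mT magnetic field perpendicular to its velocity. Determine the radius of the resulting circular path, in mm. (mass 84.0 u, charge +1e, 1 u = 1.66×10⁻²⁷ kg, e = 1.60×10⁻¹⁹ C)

The kinetic energy gained is K = qV = (1×1.60×10^-19)(97.3) = 1.56×10^-17 J.
v = √(2K/m) = 1.49×10^4 m/s.
r = mv/(qB) = (1.39×10^-25)(1.49×10^4) / [(1×1.60×10^-19)(0.488)] = 0.0267 m.

r ≈ 26.7 mm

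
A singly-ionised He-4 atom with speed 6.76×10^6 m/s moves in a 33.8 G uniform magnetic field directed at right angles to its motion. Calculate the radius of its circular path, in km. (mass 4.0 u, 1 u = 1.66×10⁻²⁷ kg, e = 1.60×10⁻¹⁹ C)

r ≈ 0.0830 km

The magnetic force provides the centripetal force: qvB = mv²/r, so r = mv/(qB).
r = (6.64×10^-27 kg)(6.76×10^6 m/s) / [(1×1.60×10^-19 C)(3.38×10^-3 T)] = 83.0 m.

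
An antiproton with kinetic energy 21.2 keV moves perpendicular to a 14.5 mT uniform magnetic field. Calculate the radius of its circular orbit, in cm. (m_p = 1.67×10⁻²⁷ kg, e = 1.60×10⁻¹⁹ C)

Convert the energy: K = 21.2 keV = 3.39×10^-15 J.
v = √(2K/m) = √(2·3.39×10^-15/1.67×10^-27) = 2.02×10^6 m/s.
r = mv/(qB) = (1.67×10^-27)(2.02×10^6) / [(1×1.60×10^-19)(0.0145)] = 1.45 m.

r ≈ 145 cm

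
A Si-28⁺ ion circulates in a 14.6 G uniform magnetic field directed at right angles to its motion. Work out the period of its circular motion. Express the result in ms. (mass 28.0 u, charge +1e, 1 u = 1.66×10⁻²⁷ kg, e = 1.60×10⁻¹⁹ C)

The cyclotron period is independent of speed: T = 2πm/(qB).
T = 2π(4.65×10^-26) / [(1×1.60×10^-19)(1.46×10^-3)] = 1.25×10^-3 s.

T ≈ 1.25 ms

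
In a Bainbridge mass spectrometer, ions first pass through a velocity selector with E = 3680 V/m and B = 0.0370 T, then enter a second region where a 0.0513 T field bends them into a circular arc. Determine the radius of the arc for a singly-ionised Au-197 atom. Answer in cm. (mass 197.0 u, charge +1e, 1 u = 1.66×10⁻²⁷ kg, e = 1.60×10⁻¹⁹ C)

r ≈ 396 cm

The selector passes v = E/B = 3680/0.0370 = 9.95×10^4 m/s.
In the deflection region, r = mv/(qB₂) = (3.27×10^-25)(9.95×10^4) / [(1×1.60×10^-19)(0.0513)] = 3.96 m.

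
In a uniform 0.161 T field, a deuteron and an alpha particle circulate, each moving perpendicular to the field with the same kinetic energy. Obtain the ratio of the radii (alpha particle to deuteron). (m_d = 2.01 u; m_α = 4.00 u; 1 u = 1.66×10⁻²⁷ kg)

ratio ≈ 0.705

r = √(2mK)/(qB) ⇒ at equal K, r ∝ √m/q.
r_{alpha particle}/r_{deuteron} = 0.705.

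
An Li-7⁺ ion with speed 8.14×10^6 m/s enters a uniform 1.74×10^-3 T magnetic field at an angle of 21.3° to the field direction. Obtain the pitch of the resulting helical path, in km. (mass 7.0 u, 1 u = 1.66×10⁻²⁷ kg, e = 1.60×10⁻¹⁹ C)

pitch ≈ 1.99 km

The velocity component along B is v∥ = v cos21.3° = 7.58×10^6 m/s.
The cyclotron period T = 2πm/(qB) = 2.62×10^-4 s is set by m, q, B alone.
Pitch = v∥·T = (7.58×10^6)(2.62×10^-4) = 1990 m.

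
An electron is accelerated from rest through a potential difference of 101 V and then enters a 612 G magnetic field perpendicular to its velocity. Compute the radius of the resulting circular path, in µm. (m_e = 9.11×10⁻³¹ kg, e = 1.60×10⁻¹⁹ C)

r ≈ 554 µm

The kinetic energy gained is K = qV = (1×1.60×10^-19)(101) = 1.62×10^-17 J.
v = √(2K/m) = 5.96×10^6 m/s.
r = mv/(qB) = (9.11×10^-31)(5.96×10^6) / [(1×1.60×10^-19)(0.0612)] = 5.54×10^-4 m.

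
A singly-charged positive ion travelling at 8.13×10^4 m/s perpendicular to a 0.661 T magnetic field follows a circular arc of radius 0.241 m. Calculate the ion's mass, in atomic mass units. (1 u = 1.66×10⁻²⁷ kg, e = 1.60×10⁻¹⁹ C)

qvB = mv²/r ⇒ m = qBr/v.
m = (1×1.60×10^-19)(0.661)(0.241) / (8.13×10^4) = 3.14×10^-25 kg = 189 u.

m ≈ 189 u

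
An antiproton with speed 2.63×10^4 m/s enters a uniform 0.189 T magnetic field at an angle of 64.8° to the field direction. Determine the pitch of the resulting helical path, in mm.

The velocity component along B is v∥ = v cos64.8° = 1.12×10^4 m/s.
The cyclotron period T = 2πm/(qB) = 3.47×10^-7 s is set by m, q, B alone.
Pitch = v∥·T = (1.12×10^4)(3.47×10^-7) = 3.89×10^-3 m.

pitch ≈ 3.89 mm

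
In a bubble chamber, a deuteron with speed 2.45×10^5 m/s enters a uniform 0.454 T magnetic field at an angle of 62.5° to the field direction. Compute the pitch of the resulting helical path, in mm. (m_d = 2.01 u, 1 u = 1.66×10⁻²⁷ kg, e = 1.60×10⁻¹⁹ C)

pitch ≈ 32.6 mm

The velocity component along B is v∥ = v cos62.5° = 1.13×10^5 m/s.
The cyclotron period T = 2πm/(qB) = 2.89×10^-7 s is set by m, q, B alone.
Pitch = v∥·T = (1.13×10^5)(2.89×10^-7) = 0.0326 m.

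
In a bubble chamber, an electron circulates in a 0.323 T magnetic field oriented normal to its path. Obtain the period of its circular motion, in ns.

The cyclotron period is independent of speed: T = 2πm/(qB).
T = 2π(9.11×10^-31) / [(1×1.60×10^-19)(0.323)] = 1.11×10^-10 s.

T ≈ 0.111 ns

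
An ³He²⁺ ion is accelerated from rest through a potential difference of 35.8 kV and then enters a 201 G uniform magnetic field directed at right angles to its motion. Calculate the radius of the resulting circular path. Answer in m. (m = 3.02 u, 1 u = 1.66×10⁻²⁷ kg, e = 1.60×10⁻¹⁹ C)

The kinetic energy gained is K = qV = (2×1.60×10^-19)(3.58×10^4) = 1.15×10^-14 J.
v = √(2K/m) = 2.14×10^6 m/s.
r = mv/(qB) = (5.01×10^-27)(2.14×10^6) / [(2×1.60×10^-19)(0.0201)] = 1.67 m.

r ≈ 1.67 m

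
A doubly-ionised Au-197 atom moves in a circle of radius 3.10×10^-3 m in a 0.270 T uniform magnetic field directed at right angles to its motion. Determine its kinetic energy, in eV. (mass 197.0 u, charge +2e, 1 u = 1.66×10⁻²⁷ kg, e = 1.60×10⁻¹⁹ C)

v = qBr/m = (2×1.60×10^-19)(0.270)(3.10×10^-3) / (3.27×10^-25) = 819 m/s.
K = ½mv² = 0.5·(3.27×10^-25)·(819)² = 1.10×10^-19 J = 0.686 eV.

K ≈ 0.686 eV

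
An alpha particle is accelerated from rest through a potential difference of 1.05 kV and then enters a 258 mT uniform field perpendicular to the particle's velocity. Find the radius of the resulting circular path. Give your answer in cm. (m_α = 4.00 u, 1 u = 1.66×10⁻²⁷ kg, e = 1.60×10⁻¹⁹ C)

r ≈ 2.56 cm

The kinetic energy gained is K = qV = (2×1.60×10^-19)(1050) = 3.36×10^-16 J.
v = √(2K/m) = 3.18×10^5 m/s.
r = mv/(qB) = (6.64×10^-27)(3.18×10^5) / [(2×1.60×10^-19)(0.258)] = 0.0256 m.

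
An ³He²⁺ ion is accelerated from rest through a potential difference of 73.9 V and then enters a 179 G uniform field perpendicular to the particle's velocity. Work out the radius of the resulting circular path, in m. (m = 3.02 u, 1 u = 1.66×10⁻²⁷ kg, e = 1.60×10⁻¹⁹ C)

r ≈ 0.0850 m

The kinetic energy gained is K = qV = (2×1.60×10^-19)(73.9) = 2.36×10^-17 J.
v = √(2K/m) = 9.71×10^4 m/s.
r = mv/(qB) = (5.01×10^-27)(9.71×10^4) / [(2×1.60×10^-19)(0.0179)] = 0.0850 m.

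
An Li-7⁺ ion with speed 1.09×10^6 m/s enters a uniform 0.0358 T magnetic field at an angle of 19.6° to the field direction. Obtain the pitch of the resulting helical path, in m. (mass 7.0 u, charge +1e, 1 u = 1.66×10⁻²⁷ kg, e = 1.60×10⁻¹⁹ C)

pitch ≈ 13.1 m

The velocity component along B is v∥ = v cos19.6° = 1.03×10^6 m/s.
The cyclotron period T = 2πm/(qB) = 1.27×10^-5 s is set by m, q, B alone.
Pitch = v∥·T = (1.03×10^6)(1.27×10^-5) = 13.1 m.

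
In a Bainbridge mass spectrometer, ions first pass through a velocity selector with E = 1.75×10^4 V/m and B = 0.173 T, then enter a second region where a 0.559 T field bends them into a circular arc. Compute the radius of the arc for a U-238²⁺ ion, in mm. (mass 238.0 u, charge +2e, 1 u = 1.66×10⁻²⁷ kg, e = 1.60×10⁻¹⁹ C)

The selector passes v = E/B = 1.75×10^4/0.173 = 1.01×10^5 m/s.
In the deflection region, r = mv/(qB₂) = (3.95×10^-25)(1.01×10^5) / [(2×1.60×10^-19)(0.559)] = 0.223 m.

r ≈ 223 mm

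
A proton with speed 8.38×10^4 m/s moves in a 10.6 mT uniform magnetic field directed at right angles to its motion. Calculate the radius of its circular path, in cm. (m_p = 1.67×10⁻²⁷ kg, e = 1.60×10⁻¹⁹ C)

The magnetic force provides the centripetal force: qvB = mv²/r, so r = mv/(qB).
r = (1.67×10^-27 kg)(8.38×10^4 m/s) / [(1×1.60×10^-19 C)(0.0106 T)] = 0.0825 m.

r ≈ 8.25 cm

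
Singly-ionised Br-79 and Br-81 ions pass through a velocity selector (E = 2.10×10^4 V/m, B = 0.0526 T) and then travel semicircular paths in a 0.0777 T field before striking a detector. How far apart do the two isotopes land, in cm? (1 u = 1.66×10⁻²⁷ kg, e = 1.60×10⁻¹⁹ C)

Both emerge at v = E/B₁ = 3.99×10^5 m/s.
r = mv/(qB₂), so r₁ = 4.211 m and r₂ = 4.318 m, giving Δr = 0.107 m.
After a semicircle each ion lands a diameter 2r from the entry slit, so the separation is 2Δr = 0.213 m.

Δd ≈ 21.3 cm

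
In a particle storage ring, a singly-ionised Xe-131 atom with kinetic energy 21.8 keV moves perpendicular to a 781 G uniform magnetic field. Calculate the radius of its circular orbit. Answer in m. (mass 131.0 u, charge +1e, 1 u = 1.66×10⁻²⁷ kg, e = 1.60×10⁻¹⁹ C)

r ≈ 3.12 m

Convert the energy: K = 21.8 keV = 3.49×10^-15 J.
v = √(2K/m) = √(2·3.49×10^-15/2.17×10^-25) = 1.79×10^5 m/s.
r = mv/(qB) = (2.17×10^-25)(1.79×10^5) / [(1×1.60×10^-19)(0.0781)] = 3.12 m.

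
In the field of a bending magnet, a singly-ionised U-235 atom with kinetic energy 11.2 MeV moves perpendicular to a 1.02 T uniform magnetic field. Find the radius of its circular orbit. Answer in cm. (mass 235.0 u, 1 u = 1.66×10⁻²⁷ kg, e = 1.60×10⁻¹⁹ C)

r ≈ 725 cm

Convert the energy: K = 11.2 MeV = 1.79×10^-12 J.
v = √(2K/m) = √(2·1.79×10^-12/3.90×10^-25) = 3.03×10^6 m/s.
r = mv/(qB) = (3.90×10^-25)(3.03×10^6) / [(1×1.60×10^-19)(1.02)] = 7.25 m.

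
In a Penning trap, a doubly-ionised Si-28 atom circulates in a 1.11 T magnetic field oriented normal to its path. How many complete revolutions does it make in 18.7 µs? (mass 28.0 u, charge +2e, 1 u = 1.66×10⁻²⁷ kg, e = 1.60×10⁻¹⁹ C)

N = 22

T = 2πm/(qB) = 2π(4.648×10^-26) / [(2×1.60×10^-19)(1.11)] = 8.2219×10^-7 s.
N = t/T = 1.87×10^-5 / 8.2219×10^-7 ≈ 22.74, so 22 complete revolutions.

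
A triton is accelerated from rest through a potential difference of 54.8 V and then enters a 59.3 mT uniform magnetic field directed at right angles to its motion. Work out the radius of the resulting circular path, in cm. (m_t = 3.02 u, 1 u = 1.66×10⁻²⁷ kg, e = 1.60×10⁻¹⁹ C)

The kinetic energy gained is K = qV = (1×1.60×10^-19)(54.8) = 8.77×10^-18 J.
v = √(2K/m) = 5.91×10^4 m/s.
r = mv/(qB) = (5.01×10^-27)(5.91×10^4) / [(1×1.60×10^-19)(0.0593)] = 0.0312 m.

r ≈ 3.12 cm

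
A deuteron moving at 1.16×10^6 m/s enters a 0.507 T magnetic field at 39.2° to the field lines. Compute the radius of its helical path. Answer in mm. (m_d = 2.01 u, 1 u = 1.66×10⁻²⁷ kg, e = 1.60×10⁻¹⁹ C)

r ≈ 30.2 mm

Only the perpendicular component v⊥ = v sin39.2° = 7.33×10^5 m/s is bent by the field.
r = m v⊥ /(qB) = (3.34×10^-27)(7.33×10^5) / [(1×1.60×10^-19)(0.507)] = 0.0302 m.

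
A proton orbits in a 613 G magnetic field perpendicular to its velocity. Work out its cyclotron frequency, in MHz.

f ≈ 0.935 MHz

f = qB/(2πm) = (1×1.60×10^-19)(0.0613) / [2π(1.67×10^-27)] = 9.35×10^5 Hz.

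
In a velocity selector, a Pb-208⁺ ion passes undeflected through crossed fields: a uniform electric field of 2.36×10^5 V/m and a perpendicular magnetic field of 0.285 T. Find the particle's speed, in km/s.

For zero net force, qE = qvB, so v = E/B.
v = (2.36×10^5) / (0.285) = 8.28×10^5 m/s.

v ≈ 828 km/s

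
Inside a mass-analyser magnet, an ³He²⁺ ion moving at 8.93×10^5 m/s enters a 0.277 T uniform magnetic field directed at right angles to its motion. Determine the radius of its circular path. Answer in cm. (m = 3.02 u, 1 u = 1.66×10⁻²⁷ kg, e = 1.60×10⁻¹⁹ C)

The magnetic force provides the centripetal force: qvB = mv²/r, so r = mv/(qB).
r = (5.01×10^-27 kg)(8.93×10^5 m/s) / [(2×1.60×10^-19 C)(0.277 T)] = 0.0505 m.

r ≈ 5.05 cm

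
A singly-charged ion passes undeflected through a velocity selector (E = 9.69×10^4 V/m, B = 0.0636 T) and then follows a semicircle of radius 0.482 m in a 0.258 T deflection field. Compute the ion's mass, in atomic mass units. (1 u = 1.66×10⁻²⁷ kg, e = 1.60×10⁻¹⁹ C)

m ≈ 7.87 u

v = E/B₁ = 1.52×10^6 m/s.
From r = mv/(qB₂), m = qB₂r/v = (1×1.60×10^-19)(0.258)(0.482) / (1.52×10^6) = 1.31×10^-26 kg.
In atomic mass units: m = 1.31×10^-26 / 1.66×10^-27 = 7.87 u.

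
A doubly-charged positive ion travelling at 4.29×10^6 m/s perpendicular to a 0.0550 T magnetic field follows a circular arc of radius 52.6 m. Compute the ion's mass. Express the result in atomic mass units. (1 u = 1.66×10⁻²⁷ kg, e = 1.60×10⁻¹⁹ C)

m ≈ 130 u

qvB = mv²/r ⇒ m = qBr/v.
m = (2×1.60×10^-19)(0.0550)(52.6) / (4.29×10^6) = 2.16×10^-25 kg = 130 u.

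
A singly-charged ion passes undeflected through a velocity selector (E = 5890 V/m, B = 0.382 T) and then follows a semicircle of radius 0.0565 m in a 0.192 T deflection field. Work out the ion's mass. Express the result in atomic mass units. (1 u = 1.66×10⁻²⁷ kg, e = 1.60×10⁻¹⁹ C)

m ≈ 67.8 u

v = E/B₁ = 1.54×10^4 m/s.
From r = mv/(qB₂), m = qB₂r/v = (1×1.60×10^-19)(0.192)(0.0565) / (1.54×10^4) = 1.13×10^-25 kg.
In atomic mass units: m = 1.13×10^-25 / 1.66×10^-27 = 67.8 u.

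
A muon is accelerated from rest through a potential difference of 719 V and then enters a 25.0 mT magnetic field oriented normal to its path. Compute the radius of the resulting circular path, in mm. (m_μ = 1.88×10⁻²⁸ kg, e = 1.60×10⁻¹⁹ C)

The kinetic energy gained is K = qV = (1×1.60×10^-19)(719) = 1.15×10^-16 J.
v = √(2K/m) = 1.11×10^6 m/s.
r = mv/(qB) = (1.88×10^-28)(1.11×10^6) / [(1×1.60×10^-19)(0.0250)] = 0.0520 m.

r ≈ 52.0 mm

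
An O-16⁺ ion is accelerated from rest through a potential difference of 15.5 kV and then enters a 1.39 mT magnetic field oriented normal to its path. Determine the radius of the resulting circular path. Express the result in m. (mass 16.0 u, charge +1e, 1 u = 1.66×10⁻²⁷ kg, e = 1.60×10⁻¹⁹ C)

The kinetic energy gained is K = qV = (1×1.60×10^-19)(1.55×10^4) = 2.48×10^-15 J.
v = √(2K/m) = 4.32×10^5 m/s.
r = mv/(qB) = (2.66×10^-26)(4.32×10^5) / [(1×1.60×10^-19)(1.39×10^-3)] = 51.6 m.

r ≈ 51.6 m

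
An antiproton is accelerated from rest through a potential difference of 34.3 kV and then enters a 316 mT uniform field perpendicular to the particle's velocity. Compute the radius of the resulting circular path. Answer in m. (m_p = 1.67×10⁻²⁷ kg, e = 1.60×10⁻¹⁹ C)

The kinetic energy gained is K = qV = (1×1.60×10^-19)(3.43×10^4) = 5.49×10^-15 J.
v = √(2K/m) = 2.56×10^6 m/s.
r = mv/(qB) = (1.67×10^-27)(2.56×10^6) / [(1×1.60×10^-19)(0.316)] = 0.0847 m.

r ≈ 0.0847 m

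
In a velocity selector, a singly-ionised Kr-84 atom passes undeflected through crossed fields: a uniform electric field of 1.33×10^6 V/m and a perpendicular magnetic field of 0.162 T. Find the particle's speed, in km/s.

For zero net force, qE = qvB, so v = E/B.
v = (1.33×10^6) / (0.162) = 8.21×10^6 m/s.

v ≈ 8210 km/s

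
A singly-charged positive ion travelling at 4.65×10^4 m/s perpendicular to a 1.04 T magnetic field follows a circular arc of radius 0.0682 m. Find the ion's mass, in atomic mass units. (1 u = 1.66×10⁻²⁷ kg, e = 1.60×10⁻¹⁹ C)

m ≈ 147 u

qvB = mv²/r ⇒ m = qBr/v.
m = (1×1.60×10^-19)(1.04)(0.0682) / (4.65×10^4) = 2.44×10^-25 kg = 147 u.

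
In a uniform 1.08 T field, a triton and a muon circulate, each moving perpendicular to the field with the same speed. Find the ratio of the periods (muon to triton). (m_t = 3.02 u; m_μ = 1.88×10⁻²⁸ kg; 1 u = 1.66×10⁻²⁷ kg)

ratio ≈ 0.0375

T = 2πm/(qB) is independent of speed, so T₂/T₁ = (m₂/q₂)/(m₁/q₁).
T_{muon}/T_{triton} = (1.88×10^-28/1e) / (5.01×10^-27/1e) = 0.0375.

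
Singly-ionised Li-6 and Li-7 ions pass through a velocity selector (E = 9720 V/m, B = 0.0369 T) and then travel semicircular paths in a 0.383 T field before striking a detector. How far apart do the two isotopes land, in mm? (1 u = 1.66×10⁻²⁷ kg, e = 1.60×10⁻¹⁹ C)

Both emerge at v = E/B₁ = 2.63×10^5 m/s.
r = mv/(qB₂), so r₁ = 0.04281 m and r₂ = 0.04995 m, giving Δr = 7.14×10^-3 m.
After a semicircle each ion lands a diameter 2r from the entry slit, so the separation is 2Δr = 0.0143 m.

Δd ≈ 14.3 mm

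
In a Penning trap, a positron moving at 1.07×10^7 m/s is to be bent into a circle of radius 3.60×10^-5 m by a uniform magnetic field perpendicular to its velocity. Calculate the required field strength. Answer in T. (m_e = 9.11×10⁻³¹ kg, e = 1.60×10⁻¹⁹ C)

qvB = mv²/r gives B = mv/(qr).
B = (9.11×10^-31)(1.07×10^7) / [(1×1.60×10^-19)(3.60×10^-5)] = 1.69 T.

B ≈ 1.69 T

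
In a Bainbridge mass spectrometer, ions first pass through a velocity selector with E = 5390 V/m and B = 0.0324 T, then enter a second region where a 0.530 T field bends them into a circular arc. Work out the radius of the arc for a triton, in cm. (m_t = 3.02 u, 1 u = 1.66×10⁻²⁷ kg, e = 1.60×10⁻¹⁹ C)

r ≈ 0.983 cm

The selector passes v = E/B = 5390/0.0324 = 1.66×10^5 m/s.
In the deflection region, r = mv/(qB₂) = (5.01×10^-27)(1.66×10^5) / [(1×1.60×10^-19)(0.530)] = 9.83×10^-3 m.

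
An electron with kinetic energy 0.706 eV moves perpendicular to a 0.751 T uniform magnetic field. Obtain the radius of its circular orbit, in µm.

r ≈ 3.78 µm

Convert the energy: K = 0.706 eV = 1.13×10^-19 J.
v = √(2K/m) = √(2·1.13×10^-19/9.11×10^-31) = 4.98×10^5 m/s.
r = mv/(qB) = (9.11×10^-31)(4.98×10^5) / [(1×1.60×10^-19)(0.751)] = 3.78×10^-6 m.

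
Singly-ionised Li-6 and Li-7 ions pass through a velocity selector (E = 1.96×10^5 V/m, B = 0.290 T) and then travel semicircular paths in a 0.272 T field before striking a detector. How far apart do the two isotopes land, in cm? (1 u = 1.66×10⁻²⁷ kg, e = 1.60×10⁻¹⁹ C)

Δd ≈ 5.16 cm

Both emerge at v = E/B₁ = 6.76×10^5 m/s.
r = mv/(qB₂), so r₁ = 0.1547 m and r₂ = 0.1805 m, giving Δr = 0.0258 m.
After a semicircle each ion lands a diameter 2r from the entry slit, so the separation is 2Δr = 0.0516 m.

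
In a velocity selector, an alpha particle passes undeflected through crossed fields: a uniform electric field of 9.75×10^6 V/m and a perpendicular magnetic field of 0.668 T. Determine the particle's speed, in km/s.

For zero net force, qE = qvB, so v = E/B.
v = (9.75×10^6) / (0.668) = 1.46×10^7 m/s.

v ≈ 14600 km/s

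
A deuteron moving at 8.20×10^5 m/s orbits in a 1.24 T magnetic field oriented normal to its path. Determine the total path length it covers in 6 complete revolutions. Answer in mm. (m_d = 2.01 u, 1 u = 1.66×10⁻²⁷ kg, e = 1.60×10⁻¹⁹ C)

r = mv/(qB) = 0.0138 m, so one revolution covers 2πr = 0.0866 m.
In 6 revolutions: L = 6·2πr = 0.520 m.

L ≈ 520 mm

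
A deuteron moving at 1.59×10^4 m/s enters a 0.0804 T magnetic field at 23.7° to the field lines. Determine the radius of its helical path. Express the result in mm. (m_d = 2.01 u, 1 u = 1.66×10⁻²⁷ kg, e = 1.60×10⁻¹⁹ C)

r ≈ 1.66 mm

Only the perpendicular component v⊥ = v sin23.7° = 6390 m/s is bent by the field.
r = m v⊥ /(qB) = (3.34×10^-27)(6390) / [(1×1.60×10^-19)(0.0804)] = 1.66×10^-3 m.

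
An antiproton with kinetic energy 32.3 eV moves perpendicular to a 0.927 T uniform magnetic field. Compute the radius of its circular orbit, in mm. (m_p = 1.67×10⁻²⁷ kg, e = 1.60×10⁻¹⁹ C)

r ≈ 0.886 mm

Convert the energy: K = 32.3 eV = 5.17×10^-18 J.
v = √(2K/m) = √(2·5.17×10^-18/1.67×10^-27) = 7.87×10^4 m/s.
r = mv/(qB) = (1.67×10^-27)(7.87×10^4) / [(1×1.60×10^-19)(0.927)] = 8.86×10^-4 m.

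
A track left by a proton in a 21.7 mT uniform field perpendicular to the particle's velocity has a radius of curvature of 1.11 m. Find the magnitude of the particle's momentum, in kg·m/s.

p ≈ 3.85×10^-21 kg·m/s

Since qvB = mv²/r, the momentum p = mv = qBr.
p = (1×1.60×10^-19)(0.0217)(1.11) = 3.85×10^-21 kg·m/s.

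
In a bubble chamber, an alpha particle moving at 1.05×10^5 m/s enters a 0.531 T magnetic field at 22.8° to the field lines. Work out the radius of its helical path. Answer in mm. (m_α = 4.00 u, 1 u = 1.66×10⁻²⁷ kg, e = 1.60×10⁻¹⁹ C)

r ≈ 1.59 mm

Only the perpendicular component v⊥ = v sin22.8° = 4.07×10^4 m/s is bent by the field.
r = m v⊥ /(qB) = (6.64×10^-27)(4.07×10^4) / [(2×1.60×10^-19)(0.531)] = 1.59×10^-3 m.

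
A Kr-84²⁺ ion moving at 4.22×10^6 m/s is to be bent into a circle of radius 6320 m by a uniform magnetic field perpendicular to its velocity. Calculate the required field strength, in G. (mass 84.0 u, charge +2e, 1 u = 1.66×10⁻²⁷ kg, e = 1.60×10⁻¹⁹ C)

qvB = mv²/r gives B = mv/(qr).
B = (1.39×10^-25)(4.22×10^6) / [(2×1.60×10^-19)(6320)] = 2.91×10^-4 T.

B ≈ 2.91 G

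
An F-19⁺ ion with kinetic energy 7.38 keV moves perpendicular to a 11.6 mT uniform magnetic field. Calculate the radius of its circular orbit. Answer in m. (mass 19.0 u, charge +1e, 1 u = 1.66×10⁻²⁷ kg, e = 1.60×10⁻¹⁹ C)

Convert the energy: K = 7.38 keV = 1.18×10^-15 J.
v = √(2K/m) = √(2·1.18×10^-15/3.15×10^-26) = 2.74×10^5 m/s.
r = mv/(qB) = (3.15×10^-26)(2.74×10^5) / [(1×1.60×10^-19)(0.0116)] = 4.65 m.

r ≈ 4.65 m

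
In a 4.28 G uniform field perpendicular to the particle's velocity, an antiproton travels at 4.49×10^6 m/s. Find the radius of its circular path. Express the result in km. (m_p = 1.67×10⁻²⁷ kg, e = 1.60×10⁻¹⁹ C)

The magnetic force provides the centripetal force: qvB = mv²/r, so r = mv/(qB).
r = (1.67×10^-27 kg)(4.49×10^6 m/s) / [(1×1.60×10^-19 C)(4.28×10^-4 T)] = 109 m.

r ≈ 0.109 km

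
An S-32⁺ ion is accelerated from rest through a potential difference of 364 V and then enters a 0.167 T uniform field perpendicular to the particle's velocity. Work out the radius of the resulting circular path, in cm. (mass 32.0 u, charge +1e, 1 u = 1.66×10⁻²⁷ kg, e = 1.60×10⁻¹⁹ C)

The kinetic energy gained is K = qV = (1×1.60×10^-19)(364) = 5.82×10^-17 J.
v = √(2K/m) = 4.68×10^4 m/s.
r = mv/(qB) = (5.31×10^-26)(4.68×10^4) / [(1×1.60×10^-19)(0.167)] = 0.0931 m.

r ≈ 9.31 cm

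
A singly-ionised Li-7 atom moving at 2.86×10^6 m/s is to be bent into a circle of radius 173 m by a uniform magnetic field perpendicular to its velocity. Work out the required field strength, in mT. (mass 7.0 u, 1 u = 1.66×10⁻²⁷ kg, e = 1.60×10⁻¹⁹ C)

qvB = mv²/r gives B = mv/(qr).
B = (1.16×10^-26)(2.86×10^6) / [(1×1.60×10^-19)(173)] = 1.20×10^-3 T.

B ≈ 1.20 mT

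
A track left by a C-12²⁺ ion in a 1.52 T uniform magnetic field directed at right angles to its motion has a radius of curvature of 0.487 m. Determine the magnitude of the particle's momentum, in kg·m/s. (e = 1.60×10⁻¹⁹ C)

p ≈ 2.37×10^-19 kg·m/s

Since qvB = mv²/r, the momentum p = mv = qBr.
p = (2×1.60×10^-19)(1.52)(0.487) = 2.37×10^-19 kg·m/s.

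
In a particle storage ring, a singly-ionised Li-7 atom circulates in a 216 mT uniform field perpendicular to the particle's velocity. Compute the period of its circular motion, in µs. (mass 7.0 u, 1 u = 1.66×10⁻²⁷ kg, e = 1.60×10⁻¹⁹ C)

T ≈ 2.11 µs

The cyclotron period is independent of speed: T = 2πm/(qB).
T = 2π(1.16×10^-26) / [(1×1.60×10^-19)(0.216)] = 2.11×10^-6 s.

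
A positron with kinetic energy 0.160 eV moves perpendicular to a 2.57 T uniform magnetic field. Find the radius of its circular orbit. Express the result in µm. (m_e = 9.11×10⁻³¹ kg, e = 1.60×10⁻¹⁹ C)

Convert the energy: K = 0.160 eV = 2.56×10^-20 J.
v = √(2K/m) = √(2·2.56×10^-20/9.11×10^-31) = 2.37×10^5 m/s.
r = mv/(qB) = (9.11×10^-31)(2.37×10^5) / [(1×1.60×10^-19)(2.57)] = 5.25×10^-7 m.

r ≈ 0.525 µm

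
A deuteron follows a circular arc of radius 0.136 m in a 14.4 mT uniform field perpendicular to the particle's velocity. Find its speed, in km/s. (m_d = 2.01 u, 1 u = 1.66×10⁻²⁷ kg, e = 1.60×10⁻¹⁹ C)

From qvB = mv²/r, v = qBr/m.
v = (1×1.60×10^-19)(0.0144)(0.136) / (3.34×10^-27) = 9.39×10^4 m/s.

v ≈ 93.9 km/s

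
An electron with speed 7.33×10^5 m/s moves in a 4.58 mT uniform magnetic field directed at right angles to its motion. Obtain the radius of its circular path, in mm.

r ≈ 0.911 mm

The magnetic force provides the centripetal force: qvB = mv²/r, so r = mv/(qB).
r = (9.11×10^-31 kg)(7.33×10^5 m/s) / [(1×1.60×10^-19 C)(4.58×10^-3 T)] = 9.11×10^-4 m.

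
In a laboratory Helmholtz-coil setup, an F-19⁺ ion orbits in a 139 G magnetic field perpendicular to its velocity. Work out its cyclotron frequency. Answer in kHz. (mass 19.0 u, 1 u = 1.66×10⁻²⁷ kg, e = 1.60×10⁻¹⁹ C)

f ≈ 11.2 kHz

f = qB/(2πm) = (1×1.60×10^-19)(0.0139) / [2π(3.15×10^-26)] = 1.12×10^4 Hz.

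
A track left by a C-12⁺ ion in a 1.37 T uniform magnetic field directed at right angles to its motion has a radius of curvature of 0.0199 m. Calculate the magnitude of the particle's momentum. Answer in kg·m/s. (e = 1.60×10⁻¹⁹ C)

Since qvB = mv²/r, the momentum p = mv = qBr.
p = (1×1.60×10^-19)(1.37)(0.0199) = 4.36×10^-21 kg·m/s.

p ≈ 4.36×10^-21 kg·m/s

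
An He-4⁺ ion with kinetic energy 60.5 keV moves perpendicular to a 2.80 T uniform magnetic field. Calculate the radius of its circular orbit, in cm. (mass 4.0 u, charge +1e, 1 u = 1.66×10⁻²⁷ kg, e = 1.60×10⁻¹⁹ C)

r ≈ 2.53 cm

Convert the energy: K = 60.5 keV = 9.68×10^-15 J.
v = √(2K/m) = √(2·9.68×10^-15/6.64×10^-27) = 1.71×10^6 m/s.
r = mv/(qB) = (6.64×10^-27)(1.71×10^6) / [(1×1.60×10^-19)(2.80)] = 0.0253 m.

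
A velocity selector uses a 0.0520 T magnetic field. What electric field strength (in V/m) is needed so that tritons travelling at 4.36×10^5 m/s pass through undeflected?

qE = qvB ⇒ E = vB = (4.36×10^5)(0.0520) = 2.27×10^4 V/m.

E ≈ 2.27×10^4 V/m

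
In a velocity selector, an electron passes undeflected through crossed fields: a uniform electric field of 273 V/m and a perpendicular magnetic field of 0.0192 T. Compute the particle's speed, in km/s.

v ≈ 14.2 km/s

For zero net force, qE = qvB, so v = E/B.
v = (273) / (0.0192) = 1.42×10^4 m/s.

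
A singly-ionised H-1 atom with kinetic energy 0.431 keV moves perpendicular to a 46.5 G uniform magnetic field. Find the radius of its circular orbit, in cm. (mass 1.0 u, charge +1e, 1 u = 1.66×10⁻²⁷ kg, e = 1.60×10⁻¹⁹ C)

Convert the energy: K = 0.431 keV = 6.90×10^-17 J.
v = √(2K/m) = √(2·6.90×10^-17/1.66×10^-27) = 2.88×10^5 m/s.
r = mv/(qB) = (1.66×10^-27)(2.88×10^5) / [(1×1.60×10^-19)(4.65×10^-3)] = 0.643 m.

r ≈ 64.3 cm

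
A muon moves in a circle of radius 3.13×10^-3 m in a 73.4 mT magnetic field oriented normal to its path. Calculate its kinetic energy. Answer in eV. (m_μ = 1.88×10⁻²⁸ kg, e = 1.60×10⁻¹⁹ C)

v = qBr/m = (1×1.60×10^-19)(0.0734)(3.13×10^-3) / (1.88×10^-28) = 1.96×10^5 m/s.
K = ½mv² = 0.5·(1.88×10^-28)·(1.96×10^5)² = 3.59×10^-18 J = 22.5 eV.

K ≈ 22.5 eV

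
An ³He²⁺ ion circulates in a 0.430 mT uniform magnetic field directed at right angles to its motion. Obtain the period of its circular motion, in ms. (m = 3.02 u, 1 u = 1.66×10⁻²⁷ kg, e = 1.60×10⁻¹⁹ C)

The cyclotron period is independent of speed: T = 2πm/(qB).
T = 2π(5.01×10^-27) / [(2×1.60×10^-19)(4.30×10^-4)] = 2.29×10^-4 s.

T ≈ 0.229 ms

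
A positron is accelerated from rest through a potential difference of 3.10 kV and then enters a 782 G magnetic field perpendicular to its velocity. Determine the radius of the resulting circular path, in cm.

r ≈ 0.240 cm

The kinetic energy gained is K = qV = (1×1.60×10^-19)(3100) = 4.96×10^-16 J.
v = √(2K/m) = 3.30×10^7 m/s.
r = mv/(qB) = (9.11×10^-31)(3.30×10^7) / [(1×1.60×10^-19)(0.0782)] = 2.40×10^-3 m.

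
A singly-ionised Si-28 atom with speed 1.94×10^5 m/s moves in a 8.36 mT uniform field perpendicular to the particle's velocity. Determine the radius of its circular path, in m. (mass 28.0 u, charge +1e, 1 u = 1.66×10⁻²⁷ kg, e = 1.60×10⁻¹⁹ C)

The magnetic force provides the centripetal force: qvB = mv²/r, so r = mv/(qB).
r = (4.65×10^-26 kg)(1.94×10^5 m/s) / [(1×1.60×10^-19 C)(8.36×10^-3 T)] = 6.74 m.

r ≈ 6.74 m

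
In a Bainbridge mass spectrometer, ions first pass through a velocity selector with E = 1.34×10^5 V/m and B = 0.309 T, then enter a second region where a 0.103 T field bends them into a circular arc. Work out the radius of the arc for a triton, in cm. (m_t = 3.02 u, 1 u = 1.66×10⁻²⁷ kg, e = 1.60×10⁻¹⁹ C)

The selector passes v = E/B = 1.34×10^5/0.309 = 4.34×10^5 m/s.
In the deflection region, r = mv/(qB₂) = (5.01×10^-27)(4.34×10^5) / [(1×1.60×10^-19)(0.103)] = 0.132 m.

r ≈ 13.2 cm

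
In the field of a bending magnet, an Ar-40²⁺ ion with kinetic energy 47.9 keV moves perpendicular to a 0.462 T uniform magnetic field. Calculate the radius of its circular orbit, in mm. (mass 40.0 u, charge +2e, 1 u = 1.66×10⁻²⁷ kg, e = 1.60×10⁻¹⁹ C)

r ≈ 216 mm

Convert the energy: K = 47.9 keV = 7.66×10^-15 J.
v = √(2K/m) = √(2·7.66×10^-15/6.64×10^-26) = 4.80×10^5 m/s.
r = mv/(qB) = (6.64×10^-26)(4.80×10^5) / [(2×1.60×10^-19)(0.462)] = 0.216 m.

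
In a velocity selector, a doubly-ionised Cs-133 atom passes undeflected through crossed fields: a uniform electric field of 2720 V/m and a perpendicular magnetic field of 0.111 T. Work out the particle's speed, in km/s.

v ≈ 24.5 km/s

For zero net force, qE = qvB, so v = E/B.
v = (2720) / (0.111) = 2.45×10^4 m/s.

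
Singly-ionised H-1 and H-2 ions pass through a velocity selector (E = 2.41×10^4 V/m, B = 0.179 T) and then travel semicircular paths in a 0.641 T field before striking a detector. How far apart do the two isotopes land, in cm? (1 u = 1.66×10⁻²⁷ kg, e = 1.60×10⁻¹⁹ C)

Both emerge at v = E/B₁ = 1.35×10^5 m/s.
r = mv/(qB₂), so r₁ = 2.18×10^-3 m and r₂ = 4.36×10^-3 m, giving Δr = 2.18×10^-3 m.
After a semicircle each ion lands a diameter 2r from the entry slit, so the separation is 2Δr = 4.36×10^-3 m.

Δd ≈ 0.436 cm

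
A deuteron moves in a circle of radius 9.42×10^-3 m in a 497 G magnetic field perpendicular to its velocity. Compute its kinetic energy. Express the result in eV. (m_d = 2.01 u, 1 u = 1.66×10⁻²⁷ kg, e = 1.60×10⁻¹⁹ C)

K ≈ 5.26 eV

v = qBr/m = (1×1.60×10^-19)(0.0497)(9.42×10^-3) / (3.34×10^-27) = 2.25×10^4 m/s.
K = ½mv² = 0.5·(3.34×10^-27)·(2.25×10^4)² = 8.41×10^-19 J = 5.26 eV.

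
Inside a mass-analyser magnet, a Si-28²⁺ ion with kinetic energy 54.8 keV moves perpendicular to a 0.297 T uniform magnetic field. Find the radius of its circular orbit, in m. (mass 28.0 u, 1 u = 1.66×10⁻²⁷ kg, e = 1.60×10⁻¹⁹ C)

r ≈ 0.300 m

Convert the energy: K = 54.8 keV = 8.77×10^-15 J.
v = √(2K/m) = √(2·8.77×10^-15/4.65×10^-26) = 6.14×10^5 m/s.
r = mv/(qB) = (4.65×10^-26)(6.14×10^5) / [(2×1.60×10^-19)(0.297)] = 0.300 m.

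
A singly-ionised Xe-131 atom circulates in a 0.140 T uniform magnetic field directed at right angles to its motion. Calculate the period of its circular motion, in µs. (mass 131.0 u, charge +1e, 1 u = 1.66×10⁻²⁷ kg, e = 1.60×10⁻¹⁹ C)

T ≈ 61.0 µs

The cyclotron period is independent of speed: T = 2πm/(qB).
T = 2π(2.17×10^-25) / [(1×1.60×10^-19)(0.140)] = 6.10×10^-5 s.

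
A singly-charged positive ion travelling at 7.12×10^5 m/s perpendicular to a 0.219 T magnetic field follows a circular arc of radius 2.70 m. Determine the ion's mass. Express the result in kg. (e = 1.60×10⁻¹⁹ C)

m ≈ 1.33×10^-25 kg

qvB = mv²/r ⇒ m = qBr/v.
m = (1×1.60×10^-19)(0.219)(2.70) / (7.12×10^5) = 1.33×10^-25 kg.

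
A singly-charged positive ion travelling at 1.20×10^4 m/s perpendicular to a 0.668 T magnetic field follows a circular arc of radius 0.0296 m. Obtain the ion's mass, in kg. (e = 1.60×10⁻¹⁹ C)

m ≈ 2.64×10^-25 kg

qvB = mv²/r ⇒ m = qBr/v.
m = (1×1.60×10^-19)(0.668)(0.0296) / (1.20×10^4) = 2.64×10^-25 kg.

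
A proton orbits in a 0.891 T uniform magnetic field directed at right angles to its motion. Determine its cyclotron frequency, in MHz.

f ≈ 13.6 MHz

f = qB/(2πm) = (1×1.60×10^-19)(0.891) / [2π(1.67×10^-27)] = 1.36×10^7 Hz.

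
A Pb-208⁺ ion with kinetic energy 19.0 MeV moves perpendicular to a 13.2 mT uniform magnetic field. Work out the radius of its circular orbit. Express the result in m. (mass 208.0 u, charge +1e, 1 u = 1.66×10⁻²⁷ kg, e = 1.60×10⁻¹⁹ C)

r ≈ 686 m

Convert the energy: K = 19.0 MeV = 3.04×10^-12 J.
v = √(2K/m) = √(2·3.04×10^-12/3.45×10^-25) = 4.20×10^6 m/s.
r = mv/(qB) = (3.45×10^-25)(4.20×10^6) / [(1×1.60×10^-19)(0.0132)] = 686 m.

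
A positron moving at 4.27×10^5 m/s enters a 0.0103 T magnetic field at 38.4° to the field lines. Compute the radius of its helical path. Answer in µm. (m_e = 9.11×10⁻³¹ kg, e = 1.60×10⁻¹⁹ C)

r ≈ 147 µm

Only the perpendicular component v⊥ = v sin38.4° = 2.65×10^5 m/s is bent by the field.
r = m v⊥ /(qB) = (9.11×10^-31)(2.65×10^5) / [(1×1.60×10^-19)(0.0103)] = 1.47×10^-4 m.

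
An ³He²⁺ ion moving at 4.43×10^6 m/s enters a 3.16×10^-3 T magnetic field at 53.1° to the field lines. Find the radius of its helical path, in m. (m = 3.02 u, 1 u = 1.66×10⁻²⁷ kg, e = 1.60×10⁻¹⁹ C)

r ≈ 17.6 m

Only the perpendicular component v⊥ = v sin53.1° = 3.54×10^6 m/s is bent by the field.
r = m v⊥ /(qB) = (5.01×10^-27)(3.54×10^6) / [(2×1.60×10^-19)(3.16×10^-3)] = 17.6 m.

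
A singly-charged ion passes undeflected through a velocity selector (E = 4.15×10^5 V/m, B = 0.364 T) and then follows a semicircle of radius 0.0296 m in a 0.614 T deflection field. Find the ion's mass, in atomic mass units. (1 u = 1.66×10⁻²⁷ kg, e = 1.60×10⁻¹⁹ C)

v = E/B₁ = 1.14×10^6 m/s.
From r = mv/(qB₂), m = qB₂r/v = (1×1.60×10^-19)(0.614)(0.0296) / (1.14×10^6) = 2.55×10^-27 kg.
In atomic mass units: m = 2.55×10^-27 / 1.66×10^-27 = 1.54 u.

m ≈ 1.54 u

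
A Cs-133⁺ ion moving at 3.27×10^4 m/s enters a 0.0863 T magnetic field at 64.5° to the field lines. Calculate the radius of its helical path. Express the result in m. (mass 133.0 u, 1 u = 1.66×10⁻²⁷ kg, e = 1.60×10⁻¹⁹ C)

r ≈ 0.472 m

Only the perpendicular component v⊥ = v sin64.5° = 2.95×10^4 m/s is bent by the field.
r = m v⊥ /(qB) = (2.21×10^-25)(2.95×10^4) / [(1×1.60×10^-19)(0.0863)] = 0.472 m.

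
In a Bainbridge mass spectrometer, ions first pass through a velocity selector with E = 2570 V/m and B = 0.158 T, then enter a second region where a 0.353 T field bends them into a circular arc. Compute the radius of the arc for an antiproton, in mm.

r ≈ 0.481 mm

The selector passes v = E/B = 2570/0.158 = 1.63×10^4 m/s.
In the deflection region, r = mv/(qB₂) = (1.67×10^-27)(1.63×10^4) / [(1×1.60×10^-19)(0.353)] = 4.81×10^-4 m.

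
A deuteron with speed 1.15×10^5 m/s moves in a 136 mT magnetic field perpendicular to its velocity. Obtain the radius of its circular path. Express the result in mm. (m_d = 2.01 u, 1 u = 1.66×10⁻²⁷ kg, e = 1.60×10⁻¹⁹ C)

r ≈ 17.6 mm

The magnetic force provides the centripetal force: qvB = mv²/r, so r = mv/(qB).
r = (3.34×10^-27 kg)(1.15×10^5 m/s) / [(1×1.60×10^-19 C)(0.136 T)] = 0.0176 m.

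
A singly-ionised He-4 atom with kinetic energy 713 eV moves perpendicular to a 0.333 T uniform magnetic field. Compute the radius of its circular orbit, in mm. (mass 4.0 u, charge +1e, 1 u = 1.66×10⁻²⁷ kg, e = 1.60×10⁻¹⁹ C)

r ≈ 23.1 mm

Convert the energy: K = 713 eV = 1.14×10^-16 J.
v = √(2K/m) = √(2·1.14×10^-16/6.64×10^-27) = 1.85×10^5 m/s.
r = mv/(qB) = (6.64×10^-27)(1.85×10^5) / [(1×1.60×10^-19)(0.333)] = 0.0231 m.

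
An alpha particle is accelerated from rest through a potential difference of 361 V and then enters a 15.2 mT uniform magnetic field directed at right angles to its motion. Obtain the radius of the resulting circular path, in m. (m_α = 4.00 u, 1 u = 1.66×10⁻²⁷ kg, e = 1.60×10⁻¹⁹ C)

The kinetic energy gained is K = qV = (2×1.60×10^-19)(361) = 1.16×10^-16 J.
v = √(2K/m) = 1.87×10^5 m/s.
r = mv/(qB) = (6.64×10^-27)(1.87×10^5) / [(2×1.60×10^-19)(0.0152)] = 0.255 m.

r ≈ 0.255 m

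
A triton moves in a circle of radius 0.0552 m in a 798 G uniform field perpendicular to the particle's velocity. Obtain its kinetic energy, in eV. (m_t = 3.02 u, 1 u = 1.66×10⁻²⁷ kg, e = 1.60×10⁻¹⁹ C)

v = qBr/m = (1×1.60×10^-19)(0.0798)(0.0552) / (5.01×10^-27) = 1.41×10^5 m/s.
K = ½mv² = 0.5·(5.01×10^-27)·(1.41×10^5)² = 4.95×10^-17 J = 310 eV.

K ≈ 310 eV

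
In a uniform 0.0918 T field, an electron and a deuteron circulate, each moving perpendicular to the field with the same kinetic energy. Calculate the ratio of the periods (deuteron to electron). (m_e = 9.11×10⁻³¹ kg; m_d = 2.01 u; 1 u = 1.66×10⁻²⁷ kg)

T = 2πm/(qB) is independent of speed, so T₂/T₁ = (m₂/q₂)/(m₁/q₁).
T_{deuteron}/T_{electron} = (3.34×10^-27/1e) / (9.11×10^-31/1e) = 3660.

ratio ≈ 3660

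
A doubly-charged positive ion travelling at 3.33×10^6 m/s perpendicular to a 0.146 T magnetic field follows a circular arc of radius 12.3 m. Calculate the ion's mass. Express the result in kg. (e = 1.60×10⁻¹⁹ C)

m ≈ 1.73×10^-25 kg

qvB = mv²/r ⇒ m = qBr/v.
m = (2×1.60×10^-19)(0.146)(12.3) / (3.33×10^6) = 1.73×10^-25 kg.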